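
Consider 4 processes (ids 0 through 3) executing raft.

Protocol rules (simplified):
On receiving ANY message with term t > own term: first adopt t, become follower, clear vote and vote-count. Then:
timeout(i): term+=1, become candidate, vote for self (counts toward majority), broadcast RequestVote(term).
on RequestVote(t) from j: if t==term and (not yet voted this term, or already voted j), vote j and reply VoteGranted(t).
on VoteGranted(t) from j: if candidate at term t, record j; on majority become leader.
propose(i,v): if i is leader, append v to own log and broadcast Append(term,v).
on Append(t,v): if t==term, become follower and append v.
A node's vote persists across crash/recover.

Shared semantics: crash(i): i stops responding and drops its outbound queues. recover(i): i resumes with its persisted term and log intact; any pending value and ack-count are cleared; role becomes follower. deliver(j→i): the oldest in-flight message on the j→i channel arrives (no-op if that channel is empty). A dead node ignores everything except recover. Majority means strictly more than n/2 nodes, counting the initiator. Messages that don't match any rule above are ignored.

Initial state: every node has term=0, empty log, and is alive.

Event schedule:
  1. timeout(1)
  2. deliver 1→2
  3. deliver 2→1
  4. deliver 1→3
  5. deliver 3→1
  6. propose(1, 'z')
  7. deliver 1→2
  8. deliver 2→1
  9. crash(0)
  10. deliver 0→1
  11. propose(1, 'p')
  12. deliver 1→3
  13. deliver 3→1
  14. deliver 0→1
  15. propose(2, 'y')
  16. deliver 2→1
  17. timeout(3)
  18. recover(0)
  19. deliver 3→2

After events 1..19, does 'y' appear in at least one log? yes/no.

no

after 1 — timeout(1): n1:cand/t1/[-]
after 2 — deliver 1→2: n2:foll/t1/[-]
after 3 — deliver 2→1: ·
after 4 — deliver 1→3: n3:foll/t1/[-]
after 5 — deliver 3→1: n1:lead/t1/[-]
after 6 — propose(1,'z'): n1:lead/t1/[z]
after 7 — deliver 1→2: n2:foll/t1/[z]
after 8 — deliver 2→1: ·
after 9 — crash(0): n0:✗foll/t0/[-]
after 10 — deliver 0→1: ·
after 11 — propose(1,'p'): n1:lead/t1/[z,p]
after 12 — deliver 1→3: n3:foll/t1/[z]
after 13 — deliver 3→1: ·
after 14 — deliver 0→1: ·
after 15 — propose(2,'y'): ·
after 16 — deliver 2→1: ·
after 17 — timeout(3): n3:cand/t2/[z]
after 18 — recover(0): n0:foll/t0/[-]
after 19 — deliver 3→2: n2:foll/t2/[z]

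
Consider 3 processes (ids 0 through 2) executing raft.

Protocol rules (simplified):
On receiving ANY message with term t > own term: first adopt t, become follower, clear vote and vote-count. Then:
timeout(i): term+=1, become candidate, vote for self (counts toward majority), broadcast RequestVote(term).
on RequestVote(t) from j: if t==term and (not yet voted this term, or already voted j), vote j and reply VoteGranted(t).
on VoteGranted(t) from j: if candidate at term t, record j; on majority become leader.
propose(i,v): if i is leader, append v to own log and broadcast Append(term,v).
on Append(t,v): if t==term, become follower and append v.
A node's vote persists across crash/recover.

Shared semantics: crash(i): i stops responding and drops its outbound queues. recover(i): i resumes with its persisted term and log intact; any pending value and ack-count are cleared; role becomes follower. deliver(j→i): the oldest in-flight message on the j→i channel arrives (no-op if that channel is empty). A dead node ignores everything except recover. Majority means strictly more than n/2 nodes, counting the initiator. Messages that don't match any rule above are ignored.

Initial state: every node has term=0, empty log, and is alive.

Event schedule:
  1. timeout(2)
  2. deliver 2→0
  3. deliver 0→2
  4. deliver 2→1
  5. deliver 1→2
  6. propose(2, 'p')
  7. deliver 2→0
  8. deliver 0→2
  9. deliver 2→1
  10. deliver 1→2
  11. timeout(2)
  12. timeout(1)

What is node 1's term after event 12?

e1 timeout(2): 2[cand,t=1,-]
e2 deliver 2→0: 0[foll,t=1,-]
e3 deliver 0→2: 2[lead,t=1,-]
e4 deliver 2→1: 1[foll,t=1,-]
e5 deliver 1→2: ·
e6 propose(2,'p'): 2[lead,t=1,p]
e7 deliver 2→0: 0[foll,t=1,p]
e8 deliver 0→2: ·
e9 deliver 2→1: 1[foll,t=1,p]
e10 deliver 1→2: ·
e11 timeout(2): 2[cand,t=2,p]
e12 timeout(1): 1[cand,t=2,p]

2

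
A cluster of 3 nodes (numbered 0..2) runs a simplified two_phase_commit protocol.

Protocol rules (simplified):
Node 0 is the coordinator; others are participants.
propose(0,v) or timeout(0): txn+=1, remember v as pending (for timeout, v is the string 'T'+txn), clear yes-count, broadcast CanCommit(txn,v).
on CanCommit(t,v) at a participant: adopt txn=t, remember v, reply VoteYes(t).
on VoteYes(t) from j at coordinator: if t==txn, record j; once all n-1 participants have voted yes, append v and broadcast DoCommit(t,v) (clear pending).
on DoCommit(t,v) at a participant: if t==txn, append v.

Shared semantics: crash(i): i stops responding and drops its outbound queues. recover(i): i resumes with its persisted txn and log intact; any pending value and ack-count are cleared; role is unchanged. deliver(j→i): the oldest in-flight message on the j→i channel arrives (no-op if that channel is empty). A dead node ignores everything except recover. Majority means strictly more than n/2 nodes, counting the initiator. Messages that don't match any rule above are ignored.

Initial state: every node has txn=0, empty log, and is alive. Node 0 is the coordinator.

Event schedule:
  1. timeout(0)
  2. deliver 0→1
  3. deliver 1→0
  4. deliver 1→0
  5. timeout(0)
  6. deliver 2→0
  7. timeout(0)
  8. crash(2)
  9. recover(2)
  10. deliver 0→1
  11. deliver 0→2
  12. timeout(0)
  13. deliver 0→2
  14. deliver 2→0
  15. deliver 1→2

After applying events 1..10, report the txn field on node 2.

[1] timeout(0) → N0(coor t1 [-])
[2] deliver 0→1 → N1(part t1 [-])
[3] deliver 1→0 → ∅
[4] deliver 1→0 → ∅
[5] timeout(0) → N0(coor t2 [-])
[6] deliver 2→0 → ∅
[7] timeout(0) → N0(coor t3 [-])
[8] crash(2) → N2(✗part t0 [-])
[9] recover(2) → N2(part t0 [-])
[10] deliver 0→1 → N1(part t2 [-])

0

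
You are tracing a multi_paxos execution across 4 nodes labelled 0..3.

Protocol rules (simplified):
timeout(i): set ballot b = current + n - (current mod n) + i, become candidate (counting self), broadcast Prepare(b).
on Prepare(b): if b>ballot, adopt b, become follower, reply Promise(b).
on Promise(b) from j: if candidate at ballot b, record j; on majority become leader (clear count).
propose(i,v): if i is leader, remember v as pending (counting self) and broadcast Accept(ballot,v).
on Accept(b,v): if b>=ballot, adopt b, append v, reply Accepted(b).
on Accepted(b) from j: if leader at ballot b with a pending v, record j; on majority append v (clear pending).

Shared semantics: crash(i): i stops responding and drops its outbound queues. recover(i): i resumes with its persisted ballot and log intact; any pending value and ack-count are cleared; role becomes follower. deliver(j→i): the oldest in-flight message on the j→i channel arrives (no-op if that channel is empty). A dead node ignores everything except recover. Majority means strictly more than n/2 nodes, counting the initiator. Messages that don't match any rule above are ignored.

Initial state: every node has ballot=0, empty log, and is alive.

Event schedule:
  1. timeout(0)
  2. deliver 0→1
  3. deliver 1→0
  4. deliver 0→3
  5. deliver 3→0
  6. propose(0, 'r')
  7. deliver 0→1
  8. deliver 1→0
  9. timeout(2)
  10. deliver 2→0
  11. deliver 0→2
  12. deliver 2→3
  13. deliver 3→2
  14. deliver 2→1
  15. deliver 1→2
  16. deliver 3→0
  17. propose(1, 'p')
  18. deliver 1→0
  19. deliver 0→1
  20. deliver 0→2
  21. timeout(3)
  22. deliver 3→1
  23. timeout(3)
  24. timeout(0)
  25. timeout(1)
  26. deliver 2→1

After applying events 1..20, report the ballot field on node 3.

6

after 1 — timeout(0): n0:cand/b4/[-]
after 2 — deliver 0→1: n1:foll/b4/[-]
after 3 — deliver 1→0: ·
after 4 — deliver 0→3: n3:foll/b4/[-]
after 5 — deliver 3→0: n0:lead/b4/[-]
after 6 — propose(0,'r'): ·
after 7 — deliver 0→1: n1:foll/b4/[r]
after 8 — deliver 1→0: ·
after 9 — timeout(2): n2:cand/b6/[-]
after 10 — deliver 2→0: n0:foll/b6/[-]
after 11 — deliver 0→2: ·
after 12 — deliver 2→3: n3:foll/b6/[-]
after 13 — deliver 3→2: ·
after 14 — deliver 2→1: n1:foll/b6/[r]
after 15 — deliver 1→2: n2:lead/b6/[-]
after 16 — deliver 3→0: ·
after 17 — propose(1,'p'): ·
after 18 — deliver 1→0: ·
after 19 — deliver 0→1: ·
after 20 — deliver 0→2: ·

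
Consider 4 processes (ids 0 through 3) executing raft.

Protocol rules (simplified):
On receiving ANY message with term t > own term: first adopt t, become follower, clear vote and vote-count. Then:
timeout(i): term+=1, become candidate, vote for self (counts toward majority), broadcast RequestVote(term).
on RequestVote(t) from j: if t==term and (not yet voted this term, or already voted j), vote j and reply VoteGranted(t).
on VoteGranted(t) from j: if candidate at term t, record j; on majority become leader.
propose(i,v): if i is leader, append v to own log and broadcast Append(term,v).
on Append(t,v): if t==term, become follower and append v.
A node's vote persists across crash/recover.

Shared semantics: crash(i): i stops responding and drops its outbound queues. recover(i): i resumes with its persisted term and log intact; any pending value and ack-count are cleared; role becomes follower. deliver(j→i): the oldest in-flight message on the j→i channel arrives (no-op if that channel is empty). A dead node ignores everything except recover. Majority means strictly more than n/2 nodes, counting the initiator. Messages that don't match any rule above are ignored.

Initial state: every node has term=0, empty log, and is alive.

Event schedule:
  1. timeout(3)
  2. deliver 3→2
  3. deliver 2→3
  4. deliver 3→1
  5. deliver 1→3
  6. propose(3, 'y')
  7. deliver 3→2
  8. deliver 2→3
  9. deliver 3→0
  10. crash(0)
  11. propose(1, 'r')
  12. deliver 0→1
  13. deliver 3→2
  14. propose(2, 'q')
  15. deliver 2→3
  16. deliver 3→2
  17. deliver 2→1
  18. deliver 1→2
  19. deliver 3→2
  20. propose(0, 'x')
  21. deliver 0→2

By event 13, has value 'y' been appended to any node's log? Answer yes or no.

step 1 timeout(3): 3={cand,t=1,log=-}
step 2 deliver 3→2: 2={foll,t=1,log=-}
step 3 deliver 2→3: —
step 4 deliver 3→1: 1={foll,t=1,log=-}
step 5 deliver 1→3: 3={lead,t=1,log=-}
step 6 propose(3,'y'): 3={lead,t=1,log=y}
step 7 deliver 3→2: 2={foll,t=1,log=y}
step 8 deliver 2→3: —
step 9 deliver 3→0: 0={foll,t=1,log=-}
step 10 crash(0): 0={✗foll,t=1,log=-}
step 11 propose(1,'r'): —
step 12 deliver 0→1: —
step 13 deliver 3→2: —

yes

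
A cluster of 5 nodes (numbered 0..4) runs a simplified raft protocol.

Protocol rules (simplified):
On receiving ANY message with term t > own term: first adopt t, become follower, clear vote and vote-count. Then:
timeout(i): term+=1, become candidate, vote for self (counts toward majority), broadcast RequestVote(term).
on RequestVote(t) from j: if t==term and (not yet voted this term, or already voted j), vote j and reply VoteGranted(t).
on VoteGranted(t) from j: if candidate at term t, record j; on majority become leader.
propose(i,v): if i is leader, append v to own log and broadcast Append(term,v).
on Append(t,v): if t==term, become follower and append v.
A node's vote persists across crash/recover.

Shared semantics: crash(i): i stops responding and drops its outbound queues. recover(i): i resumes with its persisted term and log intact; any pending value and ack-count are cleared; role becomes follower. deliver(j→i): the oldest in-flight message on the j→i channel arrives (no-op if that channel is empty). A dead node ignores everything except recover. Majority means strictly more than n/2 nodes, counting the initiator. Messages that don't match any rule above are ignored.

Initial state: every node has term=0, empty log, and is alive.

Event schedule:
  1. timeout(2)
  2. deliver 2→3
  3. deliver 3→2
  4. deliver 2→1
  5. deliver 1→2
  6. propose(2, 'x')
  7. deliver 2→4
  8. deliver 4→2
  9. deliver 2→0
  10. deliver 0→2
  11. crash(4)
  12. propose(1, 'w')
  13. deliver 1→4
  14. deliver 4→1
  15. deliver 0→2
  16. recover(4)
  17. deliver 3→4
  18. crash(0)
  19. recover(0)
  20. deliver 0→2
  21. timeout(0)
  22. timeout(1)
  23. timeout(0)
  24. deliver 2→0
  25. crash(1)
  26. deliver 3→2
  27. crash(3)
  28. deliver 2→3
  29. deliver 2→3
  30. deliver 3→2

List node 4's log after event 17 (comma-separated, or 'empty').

[1] timeout(2) → N2(cand t1 [-])
[2] deliver 2→3 → N3(foll t1 [-])
[3] deliver 3→2 → ∅
[4] deliver 2→1 → N1(foll t1 [-])
[5] deliver 1→2 → N2(lead t1 [-])
[6] propose(2,'x') → N2(lead t1 [x])
[7] deliver 2→4 → N4(foll t1 [-])
[8] deliver 4→2 → ∅
[9] deliver 2→0 → N0(foll t1 [-])
[10] deliver 0→2 → ∅
[11] crash(4) → N4(✗foll t1 [-])
[12] propose(1,'w') → ∅
[13] deliver 1→4 → ∅
[14] deliver 4→1 → ∅
[15] deliver 0→2 → ∅
[16] recover(4) → N4(foll t1 [-])
[17] deliver 3→4 → ∅

empty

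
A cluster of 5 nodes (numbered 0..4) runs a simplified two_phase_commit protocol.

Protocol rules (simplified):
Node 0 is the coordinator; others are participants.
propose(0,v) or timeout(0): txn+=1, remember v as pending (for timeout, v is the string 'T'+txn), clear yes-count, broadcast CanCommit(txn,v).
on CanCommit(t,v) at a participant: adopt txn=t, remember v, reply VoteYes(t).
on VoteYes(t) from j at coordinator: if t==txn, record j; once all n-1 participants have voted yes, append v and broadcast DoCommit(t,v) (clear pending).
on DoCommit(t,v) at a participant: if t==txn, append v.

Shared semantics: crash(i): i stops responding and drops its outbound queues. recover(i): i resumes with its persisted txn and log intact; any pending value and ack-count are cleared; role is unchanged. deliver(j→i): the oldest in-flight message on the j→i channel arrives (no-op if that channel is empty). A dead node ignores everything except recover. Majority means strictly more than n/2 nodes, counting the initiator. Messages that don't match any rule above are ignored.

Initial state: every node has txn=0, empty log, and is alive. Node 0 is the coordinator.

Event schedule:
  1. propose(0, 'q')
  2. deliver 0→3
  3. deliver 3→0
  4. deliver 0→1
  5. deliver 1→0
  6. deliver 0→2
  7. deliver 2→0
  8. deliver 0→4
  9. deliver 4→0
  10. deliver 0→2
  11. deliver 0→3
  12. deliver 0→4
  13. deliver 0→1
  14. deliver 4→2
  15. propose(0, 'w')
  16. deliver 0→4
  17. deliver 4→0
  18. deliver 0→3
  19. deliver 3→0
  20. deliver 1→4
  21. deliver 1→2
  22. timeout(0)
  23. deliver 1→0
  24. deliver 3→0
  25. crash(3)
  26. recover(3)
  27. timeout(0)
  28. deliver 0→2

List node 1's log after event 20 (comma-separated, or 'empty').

q

[1] propose(0,'q') → N0(coor t1 [-])
[2] deliver 0→3 → N3(part t1 [-])
[3] deliver 3→0 → ∅
[4] deliver 0→1 → N1(part t1 [-])
[5] deliver 1→0 → ∅
[6] deliver 0→2 → N2(part t1 [-])
[7] deliver 2→0 → ∅
[8] deliver 0→4 → N4(part t1 [-])
[9] deliver 4→0 → N0(coor t1 [q])
[10] deliver 0→2 → N2(part t1 [q])
[11] deliver 0→3 → N3(part t1 [q])
[12] deliver 0→4 → N4(part t1 [q])
[13] deliver 0→1 → N1(part t1 [q])
[14] deliver 4→2 → ∅
[15] propose(0,'w') → N0(coor t2 [q])
[16] deliver 0→4 → N4(part t2 [q])
[17] deliver 4→0 → ∅
[18] deliver 0→3 → N3(part t2 [q])
[19] deliver 3→0 → ∅
[20] deliver 1→4 → ∅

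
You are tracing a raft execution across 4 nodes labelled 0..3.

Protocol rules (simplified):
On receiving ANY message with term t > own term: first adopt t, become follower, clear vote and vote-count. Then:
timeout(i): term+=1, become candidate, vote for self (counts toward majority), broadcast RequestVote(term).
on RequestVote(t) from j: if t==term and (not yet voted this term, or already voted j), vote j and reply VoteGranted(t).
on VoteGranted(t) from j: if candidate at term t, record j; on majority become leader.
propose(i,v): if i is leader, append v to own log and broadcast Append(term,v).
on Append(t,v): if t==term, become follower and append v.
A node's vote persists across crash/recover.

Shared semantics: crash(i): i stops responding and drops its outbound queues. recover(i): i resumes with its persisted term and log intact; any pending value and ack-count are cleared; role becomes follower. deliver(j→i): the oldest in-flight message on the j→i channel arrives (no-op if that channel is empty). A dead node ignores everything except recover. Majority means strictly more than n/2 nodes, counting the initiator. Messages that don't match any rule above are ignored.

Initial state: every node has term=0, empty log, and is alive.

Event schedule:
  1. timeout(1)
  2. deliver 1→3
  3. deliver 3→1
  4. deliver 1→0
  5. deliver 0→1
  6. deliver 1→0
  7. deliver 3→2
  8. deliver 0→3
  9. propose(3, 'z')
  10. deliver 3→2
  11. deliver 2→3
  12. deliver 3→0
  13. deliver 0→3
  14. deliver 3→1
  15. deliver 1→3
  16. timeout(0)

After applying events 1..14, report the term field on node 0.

1

1. timeout(1):  <1:cand t1 ->
2. deliver 1→3:  <3:foll t1 ->
3. deliver 3→1:  nop
4. deliver 1→0:  <0:foll t1 ->
5. deliver 0→1:  <1:lead t1 ->
6. deliver 1→0:  nop
7. deliver 3→2:  nop
8. deliver 0→3:  nop
9. propose(3,'z'):  nop
10. deliver 3→2:  nop
11. deliver 2→3:  nop
12. deliver 3→0:  nop
13. deliver 0→3:  nop
14. deliver 3→1:  nop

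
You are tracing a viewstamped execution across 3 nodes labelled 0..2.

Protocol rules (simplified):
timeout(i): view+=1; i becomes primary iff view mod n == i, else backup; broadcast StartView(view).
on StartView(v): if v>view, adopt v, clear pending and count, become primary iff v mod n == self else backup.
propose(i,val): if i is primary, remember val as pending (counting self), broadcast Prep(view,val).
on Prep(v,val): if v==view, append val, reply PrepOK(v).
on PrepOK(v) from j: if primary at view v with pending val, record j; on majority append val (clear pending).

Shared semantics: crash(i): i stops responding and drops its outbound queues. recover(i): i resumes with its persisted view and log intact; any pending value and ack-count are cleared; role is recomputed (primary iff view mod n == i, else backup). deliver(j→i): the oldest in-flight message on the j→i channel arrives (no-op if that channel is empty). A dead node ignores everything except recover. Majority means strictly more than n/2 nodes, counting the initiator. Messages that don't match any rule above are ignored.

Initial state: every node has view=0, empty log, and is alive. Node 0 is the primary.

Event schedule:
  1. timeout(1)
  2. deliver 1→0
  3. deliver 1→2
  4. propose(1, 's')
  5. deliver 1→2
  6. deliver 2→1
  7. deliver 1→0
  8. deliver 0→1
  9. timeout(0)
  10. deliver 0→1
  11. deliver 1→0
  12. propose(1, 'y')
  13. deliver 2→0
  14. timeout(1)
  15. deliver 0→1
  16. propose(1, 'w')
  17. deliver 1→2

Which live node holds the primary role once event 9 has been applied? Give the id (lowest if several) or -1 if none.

after 1 — timeout(1): n1:prim/v1/[-]
after 2 — deliver 1→0: n0:back/v1/[-]
after 3 — deliver 1→2: n2:back/v1/[-]
after 4 — propose(1,'s'): ·
after 5 — deliver 1→2: n2:back/v1/[s]
after 6 — deliver 2→1: n1:prim/v1/[s]
after 7 — deliver 1→0: n0:back/v1/[s]
after 8 — deliver 0→1: ·
after 9 — timeout(0): n0:back/v2/[s]

1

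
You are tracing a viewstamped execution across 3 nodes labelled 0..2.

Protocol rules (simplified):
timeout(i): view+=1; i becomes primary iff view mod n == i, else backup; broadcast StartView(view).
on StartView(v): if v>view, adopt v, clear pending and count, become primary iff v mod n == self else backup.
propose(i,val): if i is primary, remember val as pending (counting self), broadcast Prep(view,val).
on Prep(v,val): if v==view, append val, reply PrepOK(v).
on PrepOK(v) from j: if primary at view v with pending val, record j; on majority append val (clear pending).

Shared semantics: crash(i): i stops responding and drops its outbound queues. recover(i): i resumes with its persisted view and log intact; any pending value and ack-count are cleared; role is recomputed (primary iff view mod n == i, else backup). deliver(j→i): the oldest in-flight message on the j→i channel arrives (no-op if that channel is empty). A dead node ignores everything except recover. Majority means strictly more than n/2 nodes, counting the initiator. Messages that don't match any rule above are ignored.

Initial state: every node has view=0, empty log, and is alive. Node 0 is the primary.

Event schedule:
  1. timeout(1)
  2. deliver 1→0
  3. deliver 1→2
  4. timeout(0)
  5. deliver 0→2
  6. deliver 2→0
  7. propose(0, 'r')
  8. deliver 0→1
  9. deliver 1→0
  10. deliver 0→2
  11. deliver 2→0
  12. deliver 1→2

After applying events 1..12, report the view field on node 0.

e1 timeout(1): 1[prim,v=1,-]
e2 deliver 1→0: 0[back,v=1,-]
e3 deliver 1→2: 2[back,v=1,-]
e4 timeout(0): 0[back,v=2,-]
e5 deliver 0→2: 2[prim,v=2,-]
e6 deliver 2→0: ·
e7 propose(0,'r'): ·
e8 deliver 0→1: 1[back,v=2,-]
e9 deliver 1→0: ·
e10 deliver 0→2: ·
e11 deliver 2→0: ·
e12 deliver 1→2: ·

2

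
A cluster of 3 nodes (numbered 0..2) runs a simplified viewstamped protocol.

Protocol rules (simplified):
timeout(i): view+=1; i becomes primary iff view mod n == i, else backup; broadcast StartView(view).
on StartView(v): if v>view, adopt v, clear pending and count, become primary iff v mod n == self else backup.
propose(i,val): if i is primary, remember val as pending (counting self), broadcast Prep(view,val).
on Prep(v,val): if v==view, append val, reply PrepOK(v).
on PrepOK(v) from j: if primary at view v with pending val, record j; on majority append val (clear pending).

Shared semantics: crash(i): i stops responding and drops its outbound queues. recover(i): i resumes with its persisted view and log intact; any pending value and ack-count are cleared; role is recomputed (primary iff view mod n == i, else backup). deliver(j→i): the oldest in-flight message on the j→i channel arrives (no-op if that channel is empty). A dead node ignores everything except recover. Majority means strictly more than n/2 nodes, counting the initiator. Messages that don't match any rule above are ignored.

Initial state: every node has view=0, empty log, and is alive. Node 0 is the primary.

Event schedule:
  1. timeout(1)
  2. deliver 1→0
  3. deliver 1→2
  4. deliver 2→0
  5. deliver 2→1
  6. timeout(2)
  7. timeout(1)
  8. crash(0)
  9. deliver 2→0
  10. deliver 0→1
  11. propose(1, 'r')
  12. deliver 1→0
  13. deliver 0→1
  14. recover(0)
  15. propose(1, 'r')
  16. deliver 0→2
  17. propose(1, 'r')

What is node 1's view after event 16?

2

e1 timeout(1): 1[prim,v=1,-]
e2 deliver 1→0: 0[back,v=1,-]
e3 deliver 1→2: 2[back,v=1,-]
e4 deliver 2→0: ·
e5 deliver 2→1: ·
e6 timeout(2): 2[prim,v=2,-]
e7 timeout(1): 1[back,v=2,-]
e8 crash(0): 0[✗back,v=1,-]
e9 deliver 2→0: ·
e10 deliver 0→1: ·
e11 propose(1,'r'): ·
e12 deliver 1→0: ·
e13 deliver 0→1: ·
e14 recover(0): 0[back,v=1,-]
e15 propose(1,'r'): ·
e16 deliver 0→2: ·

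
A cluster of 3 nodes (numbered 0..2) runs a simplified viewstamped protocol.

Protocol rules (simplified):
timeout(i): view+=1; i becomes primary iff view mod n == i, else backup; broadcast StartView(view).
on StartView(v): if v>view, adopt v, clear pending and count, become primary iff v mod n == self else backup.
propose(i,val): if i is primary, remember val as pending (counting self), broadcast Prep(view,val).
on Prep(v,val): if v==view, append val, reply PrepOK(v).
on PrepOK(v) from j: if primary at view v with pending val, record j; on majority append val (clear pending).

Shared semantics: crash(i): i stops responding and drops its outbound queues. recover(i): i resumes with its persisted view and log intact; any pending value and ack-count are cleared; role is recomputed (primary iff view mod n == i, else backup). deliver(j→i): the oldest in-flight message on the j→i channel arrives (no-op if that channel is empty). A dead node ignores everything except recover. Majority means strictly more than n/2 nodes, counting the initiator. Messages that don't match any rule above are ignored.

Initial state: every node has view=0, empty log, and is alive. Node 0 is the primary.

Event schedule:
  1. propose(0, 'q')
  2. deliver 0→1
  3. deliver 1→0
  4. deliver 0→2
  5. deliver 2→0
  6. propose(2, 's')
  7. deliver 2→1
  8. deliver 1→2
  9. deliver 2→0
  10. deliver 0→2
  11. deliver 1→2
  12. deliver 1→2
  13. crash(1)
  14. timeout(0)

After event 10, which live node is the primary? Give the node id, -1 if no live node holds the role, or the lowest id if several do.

0

[1] propose(0,'q') → ∅
[2] deliver 0→1 → N1(back v0 [q])
[3] deliver 1→0 → N0(prim v0 [q])
[4] deliver 0→2 → N2(back v0 [q])
[5] deliver 2→0 → ∅
[6] propose(2,'s') → ∅
[7] deliver 2→1 → ∅
[8] deliver 1→2 → ∅
[9] deliver 2→0 → ∅
[10] deliver 0→2 → ∅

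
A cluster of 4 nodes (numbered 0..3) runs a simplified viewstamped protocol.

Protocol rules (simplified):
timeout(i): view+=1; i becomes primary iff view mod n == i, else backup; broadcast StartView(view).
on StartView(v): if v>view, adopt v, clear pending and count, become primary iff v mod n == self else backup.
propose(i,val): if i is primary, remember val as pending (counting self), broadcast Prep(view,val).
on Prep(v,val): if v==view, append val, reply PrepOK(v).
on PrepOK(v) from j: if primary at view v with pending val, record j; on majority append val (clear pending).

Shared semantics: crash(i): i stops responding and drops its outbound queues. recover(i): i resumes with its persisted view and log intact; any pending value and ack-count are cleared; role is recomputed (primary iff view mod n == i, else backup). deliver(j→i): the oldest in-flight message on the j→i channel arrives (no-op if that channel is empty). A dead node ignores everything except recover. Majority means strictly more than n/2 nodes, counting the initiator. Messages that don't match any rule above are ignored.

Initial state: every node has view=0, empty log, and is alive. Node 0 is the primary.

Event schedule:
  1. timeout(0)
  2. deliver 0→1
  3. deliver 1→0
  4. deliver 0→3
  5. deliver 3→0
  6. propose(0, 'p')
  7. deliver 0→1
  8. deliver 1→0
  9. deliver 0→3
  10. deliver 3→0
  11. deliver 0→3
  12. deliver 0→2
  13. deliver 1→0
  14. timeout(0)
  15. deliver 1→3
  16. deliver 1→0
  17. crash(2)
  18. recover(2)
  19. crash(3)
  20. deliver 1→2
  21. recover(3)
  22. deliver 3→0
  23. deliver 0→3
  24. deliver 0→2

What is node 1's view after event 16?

1

1. timeout(0):  <0:back v1 ->
2. deliver 0→1:  <1:prim v1 ->
3. deliver 1→0:  nop
4. deliver 0→3:  <3:back v1 ->
5. deliver 3→0:  nop
6. propose(0,'p'):  nop
7. deliver 0→1:  nop
8. deliver 1→0:  nop
9. deliver 0→3:  nop
10. deliver 3→0:  nop
11. deliver 0→3:  nop
12. deliver 0→2:  <2:back v1 ->
13. deliver 1→0:  nop
14. timeout(0):  <0:back v2 ->
15. deliver 1→3:  nop
16. deliver 1→0:  nop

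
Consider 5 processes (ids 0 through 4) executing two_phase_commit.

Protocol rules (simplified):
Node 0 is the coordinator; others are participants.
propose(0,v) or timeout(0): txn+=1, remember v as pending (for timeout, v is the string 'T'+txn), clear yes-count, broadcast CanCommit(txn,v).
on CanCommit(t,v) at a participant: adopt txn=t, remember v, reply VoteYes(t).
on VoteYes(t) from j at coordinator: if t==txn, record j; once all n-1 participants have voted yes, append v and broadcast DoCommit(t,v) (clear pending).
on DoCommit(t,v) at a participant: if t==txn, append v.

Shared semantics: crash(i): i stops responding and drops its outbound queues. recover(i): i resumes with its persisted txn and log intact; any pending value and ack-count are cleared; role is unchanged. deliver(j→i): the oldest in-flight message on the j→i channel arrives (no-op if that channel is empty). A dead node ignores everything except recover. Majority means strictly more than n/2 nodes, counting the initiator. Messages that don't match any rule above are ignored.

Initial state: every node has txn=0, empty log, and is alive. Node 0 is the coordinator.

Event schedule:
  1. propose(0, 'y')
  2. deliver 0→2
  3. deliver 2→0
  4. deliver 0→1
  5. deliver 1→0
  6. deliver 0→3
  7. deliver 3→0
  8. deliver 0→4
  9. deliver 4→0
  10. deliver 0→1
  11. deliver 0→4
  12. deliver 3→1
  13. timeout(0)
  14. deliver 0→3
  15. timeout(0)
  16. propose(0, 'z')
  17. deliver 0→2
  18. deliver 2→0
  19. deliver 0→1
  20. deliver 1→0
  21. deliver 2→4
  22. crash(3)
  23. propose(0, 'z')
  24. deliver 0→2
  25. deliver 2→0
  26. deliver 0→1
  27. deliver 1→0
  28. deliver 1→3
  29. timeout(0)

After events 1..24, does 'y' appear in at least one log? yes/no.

yes

[1] propose(0,'y') → N0(coor t1 [-])
[2] deliver 0→2 → N2(part t1 [-])
[3] deliver 2→0 → ∅
[4] deliver 0→1 → N1(part t1 [-])
[5] deliver 1→0 → ∅
[6] deliver 0→3 → N3(part t1 [-])
[7] deliver 3→0 → ∅
[8] deliver 0→4 → N4(part t1 [-])
[9] deliver 4→0 → N0(coor t1 [y])
[10] deliver 0→1 → N1(part t1 [y])
[11] deliver 0→4 → N4(part t1 [y])
[12] deliver 3→1 → ∅
[13] timeout(0) → N0(coor t2 [y])
[14] deliver 0→3 → N3(part t1 [y])
[15] timeout(0) → N0(coor t3 [y])
[16] propose(0,'z') → N0(coor t4 [y])
[17] deliver 0→2 → N2(part t1 [y])
[18] deliver 2→0 → ∅
[19] deliver 0→1 → N1(part t2 [y])
[20] deliver 1→0 → ∅
[21] deliver 2→4 → ∅
[22] crash(3) → N3(✗part t1 [y])
[23] propose(0,'z') → N0(coor t5 [y])
[24] deliver 0→2 → N2(part t2 [y])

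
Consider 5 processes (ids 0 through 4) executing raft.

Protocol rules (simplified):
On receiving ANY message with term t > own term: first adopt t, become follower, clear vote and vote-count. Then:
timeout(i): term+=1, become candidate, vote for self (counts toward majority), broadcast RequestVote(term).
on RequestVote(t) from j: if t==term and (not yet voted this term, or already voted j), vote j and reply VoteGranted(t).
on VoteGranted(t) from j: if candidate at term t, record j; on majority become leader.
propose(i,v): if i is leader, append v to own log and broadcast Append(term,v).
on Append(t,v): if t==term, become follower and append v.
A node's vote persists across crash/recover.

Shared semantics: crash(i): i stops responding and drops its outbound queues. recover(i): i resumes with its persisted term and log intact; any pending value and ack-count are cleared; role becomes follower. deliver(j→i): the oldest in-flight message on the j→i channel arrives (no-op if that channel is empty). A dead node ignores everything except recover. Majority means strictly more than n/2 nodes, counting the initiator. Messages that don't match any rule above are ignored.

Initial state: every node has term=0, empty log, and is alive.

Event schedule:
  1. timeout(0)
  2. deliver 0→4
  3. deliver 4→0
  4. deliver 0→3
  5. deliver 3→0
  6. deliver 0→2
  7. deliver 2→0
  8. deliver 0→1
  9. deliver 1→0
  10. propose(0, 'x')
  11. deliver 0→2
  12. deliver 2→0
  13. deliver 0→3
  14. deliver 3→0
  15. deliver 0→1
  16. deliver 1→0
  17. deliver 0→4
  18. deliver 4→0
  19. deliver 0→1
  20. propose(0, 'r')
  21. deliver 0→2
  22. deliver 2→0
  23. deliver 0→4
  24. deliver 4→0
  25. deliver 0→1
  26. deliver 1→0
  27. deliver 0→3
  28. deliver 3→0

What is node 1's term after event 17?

step 1 timeout(0): 0={cand,t=1,log=-}
step 2 deliver 0→4: 4={foll,t=1,log=-}
step 3 deliver 4→0: —
step 4 deliver 0→3: 3={foll,t=1,log=-}
step 5 deliver 3→0: 0={lead,t=1,log=-}
step 6 deliver 0→2: 2={foll,t=1,log=-}
step 7 deliver 2→0: —
step 8 deliver 0→1: 1={foll,t=1,log=-}
step 9 deliver 1→0: —
step 10 propose(0,'x'): 0={lead,t=1,log=x}
step 11 deliver 0→2: 2={foll,t=1,log=x}
step 12 deliver 2→0: —
step 13 deliver 0→3: 3={foll,t=1,log=x}
step 14 deliver 3→0: —
step 15 deliver 0→1: 1={foll,t=1,log=x}
step 16 deliver 1→0: —
step 17 deliver 0→4: 4={foll,t=1,log=x}

1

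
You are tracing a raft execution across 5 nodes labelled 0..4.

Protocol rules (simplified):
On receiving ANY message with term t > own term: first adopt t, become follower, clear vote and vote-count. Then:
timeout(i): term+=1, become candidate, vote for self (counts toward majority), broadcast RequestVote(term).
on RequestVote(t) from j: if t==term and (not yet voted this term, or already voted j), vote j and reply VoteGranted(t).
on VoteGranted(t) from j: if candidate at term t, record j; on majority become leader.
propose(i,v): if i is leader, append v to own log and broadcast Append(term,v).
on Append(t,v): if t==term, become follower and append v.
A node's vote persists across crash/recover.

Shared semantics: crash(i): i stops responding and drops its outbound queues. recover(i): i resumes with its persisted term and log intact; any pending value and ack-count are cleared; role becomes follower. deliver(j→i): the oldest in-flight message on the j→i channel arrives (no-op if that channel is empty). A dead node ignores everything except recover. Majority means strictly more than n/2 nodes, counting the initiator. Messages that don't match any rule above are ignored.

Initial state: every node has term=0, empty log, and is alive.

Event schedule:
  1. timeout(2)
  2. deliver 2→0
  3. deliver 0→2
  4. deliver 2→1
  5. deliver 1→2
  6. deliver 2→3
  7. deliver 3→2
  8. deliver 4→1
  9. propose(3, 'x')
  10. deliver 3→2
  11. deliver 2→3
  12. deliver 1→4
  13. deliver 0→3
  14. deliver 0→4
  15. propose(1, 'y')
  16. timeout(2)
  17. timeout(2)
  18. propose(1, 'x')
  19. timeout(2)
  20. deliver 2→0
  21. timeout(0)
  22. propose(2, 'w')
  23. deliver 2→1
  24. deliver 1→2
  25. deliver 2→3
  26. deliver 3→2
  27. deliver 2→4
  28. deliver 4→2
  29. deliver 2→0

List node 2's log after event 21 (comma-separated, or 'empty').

empty

1. timeout(2):  <2:cand t1 ->
2. deliver 2→0:  <0:foll t1 ->
3. deliver 0→2:  nop
4. deliver 2→1:  <1:foll t1 ->
5. deliver 1→2:  <2:lead t1 ->
6. deliver 2→3:  <3:foll t1 ->
7. deliver 3→2:  nop
8. deliver 4→1:  nop
9. propose(3,'x'):  nop
10. deliver 3→2:  nop
11. deliver 2→3:  nop
12. deliver 1→4:  nop
13. deliver 0→3:  nop
14. deliver 0→4:  nop
15. propose(1,'y'):  nop
16. timeout(2):  <2:cand t2 ->
17. timeout(2):  <2:cand t3 ->
18. propose(1,'x'):  nop
19. timeout(2):  <2:cand t4 ->
20. deliver 2→0:  <0:foll t2 ->
21. timeout(0):  <0:cand t3 ->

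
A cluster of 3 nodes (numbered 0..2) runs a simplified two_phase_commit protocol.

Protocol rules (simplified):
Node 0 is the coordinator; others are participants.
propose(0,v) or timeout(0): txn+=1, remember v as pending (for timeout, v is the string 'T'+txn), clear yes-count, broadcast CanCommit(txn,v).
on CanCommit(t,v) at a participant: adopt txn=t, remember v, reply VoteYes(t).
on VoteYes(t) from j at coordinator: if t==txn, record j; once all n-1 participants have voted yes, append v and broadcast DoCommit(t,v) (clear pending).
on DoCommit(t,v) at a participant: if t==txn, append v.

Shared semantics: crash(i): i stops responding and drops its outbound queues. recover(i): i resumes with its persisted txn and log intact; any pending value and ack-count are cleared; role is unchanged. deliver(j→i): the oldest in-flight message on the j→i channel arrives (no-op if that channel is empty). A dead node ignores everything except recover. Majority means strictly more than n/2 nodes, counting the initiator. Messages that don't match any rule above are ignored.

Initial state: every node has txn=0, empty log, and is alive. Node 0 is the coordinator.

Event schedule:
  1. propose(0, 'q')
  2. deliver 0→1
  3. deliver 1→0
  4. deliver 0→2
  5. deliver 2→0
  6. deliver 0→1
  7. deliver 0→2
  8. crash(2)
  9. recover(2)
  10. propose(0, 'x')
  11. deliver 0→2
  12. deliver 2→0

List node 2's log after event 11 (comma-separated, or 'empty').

[1] propose(0,'q') → N0(coor t1 [-])
[2] deliver 0→1 → N1(part t1 [-])
[3] deliver 1→0 → ∅
[4] deliver 0→2 → N2(part t1 [-])
[5] deliver 2→0 → N0(coor t1 [q])
[6] deliver 0→1 → N1(part t1 [q])
[7] deliver 0→2 → N2(part t1 [q])
[8] crash(2) → N2(✗part t1 [q])
[9] recover(2) → N2(part t1 [q])
[10] propose(0,'x') → N0(coor t2 [q])
[11] deliver 0→2 → N2(part t2 [q])

q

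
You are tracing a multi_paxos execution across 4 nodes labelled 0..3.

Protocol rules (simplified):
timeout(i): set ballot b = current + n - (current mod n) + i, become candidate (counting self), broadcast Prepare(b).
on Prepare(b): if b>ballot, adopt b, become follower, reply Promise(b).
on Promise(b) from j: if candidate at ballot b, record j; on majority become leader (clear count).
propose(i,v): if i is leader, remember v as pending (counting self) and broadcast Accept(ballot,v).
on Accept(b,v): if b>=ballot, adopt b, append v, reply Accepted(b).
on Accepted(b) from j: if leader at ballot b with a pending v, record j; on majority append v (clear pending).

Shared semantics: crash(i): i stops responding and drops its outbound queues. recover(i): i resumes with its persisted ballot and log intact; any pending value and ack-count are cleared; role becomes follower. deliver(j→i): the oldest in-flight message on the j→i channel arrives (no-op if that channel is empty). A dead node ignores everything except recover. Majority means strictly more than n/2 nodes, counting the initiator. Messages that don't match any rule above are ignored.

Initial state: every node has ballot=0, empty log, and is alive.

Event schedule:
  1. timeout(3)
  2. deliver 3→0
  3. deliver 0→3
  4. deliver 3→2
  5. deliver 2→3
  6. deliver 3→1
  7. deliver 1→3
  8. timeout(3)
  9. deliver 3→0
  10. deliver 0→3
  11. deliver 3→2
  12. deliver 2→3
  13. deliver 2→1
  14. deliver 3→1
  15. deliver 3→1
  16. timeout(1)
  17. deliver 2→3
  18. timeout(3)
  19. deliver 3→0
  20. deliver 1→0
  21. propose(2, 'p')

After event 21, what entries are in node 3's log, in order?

after 1 — timeout(3): n3:cand/b7/[-]
after 2 — deliver 3→0: n0:foll/b7/[-]
after 3 — deliver 0→3: ·
after 4 — deliver 3→2: n2:foll/b7/[-]
after 5 — deliver 2→3: n3:lead/b7/[-]
after 6 — deliver 3→1: n1:foll/b7/[-]
after 7 — deliver 1→3: ·
after 8 — timeout(3): n3:cand/b11/[-]
after 9 — deliver 3→0: n0:foll/b11/[-]
after 10 — deliver 0→3: ·
after 11 — deliver 3→2: n2:foll/b11/[-]
after 12 — deliver 2→3: n3:lead/b11/[-]
after 13 — deliver 2→1: ·
after 14 — deliver 3→1: n1:foll/b11/[-]
after 15 — deliver 3→1: ·
after 16 — timeout(1): n1:cand/b13/[-]
after 17 — deliver 2→3: ·
after 18 — timeout(3): n3:cand/b15/[-]
after 19 — deliver 3→0: n0:foll/b15/[-]
after 20 — deliver 1→0: ·
after 21 — propose(2,'p'): ·

empty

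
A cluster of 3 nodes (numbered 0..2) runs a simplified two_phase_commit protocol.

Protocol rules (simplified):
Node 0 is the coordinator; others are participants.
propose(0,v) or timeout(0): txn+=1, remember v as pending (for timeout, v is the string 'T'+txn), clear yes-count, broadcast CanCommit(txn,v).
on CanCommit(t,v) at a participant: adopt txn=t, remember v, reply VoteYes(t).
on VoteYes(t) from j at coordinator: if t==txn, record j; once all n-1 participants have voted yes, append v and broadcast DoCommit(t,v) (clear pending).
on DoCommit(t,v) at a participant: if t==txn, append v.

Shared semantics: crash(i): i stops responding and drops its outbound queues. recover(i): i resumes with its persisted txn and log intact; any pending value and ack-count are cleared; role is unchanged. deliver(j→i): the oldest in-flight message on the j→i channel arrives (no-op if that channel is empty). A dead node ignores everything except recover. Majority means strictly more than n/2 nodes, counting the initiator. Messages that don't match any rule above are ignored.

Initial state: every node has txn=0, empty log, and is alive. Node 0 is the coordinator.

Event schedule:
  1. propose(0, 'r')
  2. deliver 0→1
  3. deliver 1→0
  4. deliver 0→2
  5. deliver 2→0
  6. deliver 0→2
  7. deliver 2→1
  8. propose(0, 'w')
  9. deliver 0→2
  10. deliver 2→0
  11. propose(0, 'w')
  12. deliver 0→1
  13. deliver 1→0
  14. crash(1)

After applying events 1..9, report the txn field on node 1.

after 1 — propose(0,'r'): n0:coor/t1/[-]
after 2 — deliver 0→1: n1:part/t1/[-]
after 3 — deliver 1→0: ·
after 4 — deliver 0→2: n2:part/t1/[-]
after 5 — deliver 2→0: n0:coor/t1/[r]
after 6 — deliver 0→2: n2:part/t1/[r]
after 7 — deliver 2→1: ·
after 8 — propose(0,'w'): n0:coor/t2/[r]
after 9 — deliver 0→2: n2:part/t2/[r]

1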